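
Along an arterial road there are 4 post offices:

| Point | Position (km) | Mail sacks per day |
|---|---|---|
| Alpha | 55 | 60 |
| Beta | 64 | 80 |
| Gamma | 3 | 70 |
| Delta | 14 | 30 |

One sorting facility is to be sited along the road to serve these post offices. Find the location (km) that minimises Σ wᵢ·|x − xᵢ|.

For a sum of weighted absolute distances on a line, the optimum is the weighted median (not the mean). Total weight W = 240; half-weight = 120.
Sort by position and accumulate weight:
  km 3 (Gamma, w=70) → cum 70
  km 14 (Delta, w=30) → cum 100
  km 55 (Alpha, w=60) → cum 160  ≥ 120 → median here
  km 64 (Beta, w=80) → cum 240
Optimal location: km 55.

x = 55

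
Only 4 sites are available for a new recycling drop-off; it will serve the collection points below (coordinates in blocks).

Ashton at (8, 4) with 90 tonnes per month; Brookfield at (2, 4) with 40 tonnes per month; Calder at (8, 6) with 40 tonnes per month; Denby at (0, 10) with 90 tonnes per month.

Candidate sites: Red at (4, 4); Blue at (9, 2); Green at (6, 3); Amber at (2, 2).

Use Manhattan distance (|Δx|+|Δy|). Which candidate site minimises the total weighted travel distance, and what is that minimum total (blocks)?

Red, total 1580 blocks

Total weighted distance at each candidate:
  Red (4, 4): total = 1580
  Blue (9, 2): total = 2360
  Green (6, 3): total = 1840
  Amber (2, 2): total = 2100
Minimum is at Red with total 1580 blocks.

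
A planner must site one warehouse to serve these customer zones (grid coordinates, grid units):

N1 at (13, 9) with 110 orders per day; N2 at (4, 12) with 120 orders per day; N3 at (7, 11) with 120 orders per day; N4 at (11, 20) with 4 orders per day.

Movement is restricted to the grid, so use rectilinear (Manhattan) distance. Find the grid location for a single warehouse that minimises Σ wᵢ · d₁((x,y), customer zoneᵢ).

(7, 11)

Manhattan distance separates: Σwᵢ(|x−xᵢ|+|y−yᵢ|) = Σwᵢ|x−xᵢ| + Σwᵢ|y−yᵢ|, so x and y are optimised independently as 1-D weighted medians.
Total weight W = 354; half = 177.
x-coordinate, sorted with cumulative weight:
  x=4 (N2, w=120) cum 120
  x=7 (N3, w=120) cum 240  ← median
  x=11 (N4, w=4) cum 244
  x=13 (N1, w=110) cum 354
⇒ x* = 7
y-coordinate, sorted with cumulative weight:
  y=9 (N1, w=110) cum 110
  y=11 (N3, w=120) cum 230  ← median
  y=12 (N2, w=120) cum 350
  y=20 (N4, w=4) cum 354
⇒ y* = 11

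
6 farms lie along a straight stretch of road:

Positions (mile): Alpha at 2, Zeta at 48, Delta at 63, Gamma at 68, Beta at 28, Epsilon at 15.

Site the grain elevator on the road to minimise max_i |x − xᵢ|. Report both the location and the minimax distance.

The 1-center on a line is the midpoint of the two extreme points: leftmost at 2, rightmost at 68.
Optimal location = (2 + 68)/2 = 35; maximum distance = (68 − 2)/2 = 33.

location 35, max distance 33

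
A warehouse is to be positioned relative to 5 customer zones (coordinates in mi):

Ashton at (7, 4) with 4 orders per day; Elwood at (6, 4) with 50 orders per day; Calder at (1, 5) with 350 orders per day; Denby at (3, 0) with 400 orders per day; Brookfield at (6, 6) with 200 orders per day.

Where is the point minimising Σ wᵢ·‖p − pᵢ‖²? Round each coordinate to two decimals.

(3.07, 3.15)

The minimiser of Σwᵢ‖p−pᵢ‖² is the weighted centroid p* = (Σwᵢpᵢ)/(Σwᵢ).
Σwᵢ = 1004.
Σwᵢxᵢ = 4·7 + 50·6 + 350·1 + 400·3 + 200·6 = 3078.
Σwᵢyᵢ = 4·4 + 50·4 + 350·5 + 400·0 + 200·6 = 3166.
x* = 3078/1004 = 3.07, y* = 3166/1004 = 3.15.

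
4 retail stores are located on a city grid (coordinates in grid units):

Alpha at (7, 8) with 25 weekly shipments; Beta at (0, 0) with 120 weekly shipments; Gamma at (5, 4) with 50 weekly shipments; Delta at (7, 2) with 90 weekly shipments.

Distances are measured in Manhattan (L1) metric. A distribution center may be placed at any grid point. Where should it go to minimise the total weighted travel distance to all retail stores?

(5, 2)

Manhattan distance separates: Σwᵢ(|x−xᵢ|+|y−yᵢ|) = Σwᵢ|x−xᵢ| + Σwᵢ|y−yᵢ|, so x and y are optimised independently as 1-D weighted medians.
Total weight W = 285; half = 142.5.
x-coordinate, sorted with cumulative weight:
  x=0 (Beta, w=120) cum 120
  x=5 (Gamma, w=50) cum 170  ← median
  x=7 (Alpha, w=25) cum 195
  x=7 (Delta, w=90) cum 285
⇒ x* = 5
y-coordinate, sorted with cumulative weight:
  y=0 (Beta, w=120) cum 120
  y=2 (Delta, w=90) cum 210  ← median
  y=4 (Gamma, w=50) cum 260
  y=8 (Alpha, w=25) cum 285
⇒ y* = 2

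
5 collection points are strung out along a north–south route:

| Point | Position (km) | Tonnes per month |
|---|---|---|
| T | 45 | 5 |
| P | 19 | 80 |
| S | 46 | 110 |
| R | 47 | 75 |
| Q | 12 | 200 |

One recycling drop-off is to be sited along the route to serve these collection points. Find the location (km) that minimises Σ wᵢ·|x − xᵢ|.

For a sum of weighted absolute distances on a line, the optimum is the weighted median (not the mean). Total weight W = 470; half-weight = 235.
Sort by position and accumulate weight:
  km 12 (Q, w=200) → cum 200
  km 19 (P, w=80) → cum 280  ≥ 235 → median here
  km 45 (T, w=5) → cum 285
  km 46 (S, w=110) → cum 395
  km 47 (R, w=75) → cum 470
Optimal location: km 19.

x = 19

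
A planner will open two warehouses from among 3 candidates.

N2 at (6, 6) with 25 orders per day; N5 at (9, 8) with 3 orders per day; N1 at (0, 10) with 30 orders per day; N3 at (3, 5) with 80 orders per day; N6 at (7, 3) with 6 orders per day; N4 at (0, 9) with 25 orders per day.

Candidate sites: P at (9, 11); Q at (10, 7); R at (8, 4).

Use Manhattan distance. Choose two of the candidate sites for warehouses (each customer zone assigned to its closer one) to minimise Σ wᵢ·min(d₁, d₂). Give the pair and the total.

Evaluate every pair (each demand assigned to the nearer of the two):
  {P, R}: total = 1176
  {Q, R}: total = 1288
  {P, Q}: total = 1468
Best pair: {P, R} with total 1176.

{P, R}, total 1176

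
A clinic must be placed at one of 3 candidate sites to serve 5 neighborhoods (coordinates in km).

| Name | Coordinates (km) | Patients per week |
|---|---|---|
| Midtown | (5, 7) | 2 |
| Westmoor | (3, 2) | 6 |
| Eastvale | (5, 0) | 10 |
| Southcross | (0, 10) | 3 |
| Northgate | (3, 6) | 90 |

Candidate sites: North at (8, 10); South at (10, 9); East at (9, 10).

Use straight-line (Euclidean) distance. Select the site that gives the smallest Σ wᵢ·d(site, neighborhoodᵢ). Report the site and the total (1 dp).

Total weighted distance at each candidate:
  North (8, 10): total = 769.8
  South (10, 9): total = 888.7
  East (9, 10): total = 853.7
Minimum is at North with total 769.8 km.

North, total 769.8 km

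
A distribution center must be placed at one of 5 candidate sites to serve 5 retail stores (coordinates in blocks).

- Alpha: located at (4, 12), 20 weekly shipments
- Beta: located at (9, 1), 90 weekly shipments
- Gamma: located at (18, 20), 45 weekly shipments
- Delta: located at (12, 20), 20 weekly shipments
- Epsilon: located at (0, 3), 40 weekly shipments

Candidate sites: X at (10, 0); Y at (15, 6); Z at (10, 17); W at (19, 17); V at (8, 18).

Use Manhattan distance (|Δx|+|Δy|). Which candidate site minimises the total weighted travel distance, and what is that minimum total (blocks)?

Total weighted distance at each candidate:
  X (10, 0): total = 2760
  Y (15, 6): total = 3155
  Z (10, 17): total = 3305
  W (19, 17): total = 4440
  V (8, 18): total = 3400
Minimum is at X with total 2760 blocks.

X, total 2760 blocks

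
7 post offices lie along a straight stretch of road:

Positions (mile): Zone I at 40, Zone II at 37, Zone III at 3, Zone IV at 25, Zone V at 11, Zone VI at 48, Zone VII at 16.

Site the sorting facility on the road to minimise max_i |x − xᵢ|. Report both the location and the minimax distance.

The 1-center on a line is the midpoint of the two extreme points: leftmost at 3, rightmost at 48.
Optimal location = (3 + 48)/2 = 25.5; maximum distance = (48 − 3)/2 = 22.5.

location 25.5, max distance 22.5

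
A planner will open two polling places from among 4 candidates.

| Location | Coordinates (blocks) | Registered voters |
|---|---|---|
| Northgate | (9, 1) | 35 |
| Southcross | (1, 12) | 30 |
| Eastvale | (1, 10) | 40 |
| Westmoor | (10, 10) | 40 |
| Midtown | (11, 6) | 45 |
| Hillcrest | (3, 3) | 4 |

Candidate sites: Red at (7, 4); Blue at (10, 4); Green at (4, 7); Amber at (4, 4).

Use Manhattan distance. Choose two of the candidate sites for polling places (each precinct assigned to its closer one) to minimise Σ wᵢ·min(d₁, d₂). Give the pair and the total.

Evaluate every pair (each demand assigned to the nearer of the two):
  {Blue, Green}: total = 1015
  {Blue, Amber}: total = 1213
  {Red, Green}: total = 1305
  {Red, Blue}: total = 1435
  {Green, Amber}: total = 1488
  {Red, Amber}: total = 1503
Best pair: {Blue, Green} with total 1015.

{Blue, Green}, total 1015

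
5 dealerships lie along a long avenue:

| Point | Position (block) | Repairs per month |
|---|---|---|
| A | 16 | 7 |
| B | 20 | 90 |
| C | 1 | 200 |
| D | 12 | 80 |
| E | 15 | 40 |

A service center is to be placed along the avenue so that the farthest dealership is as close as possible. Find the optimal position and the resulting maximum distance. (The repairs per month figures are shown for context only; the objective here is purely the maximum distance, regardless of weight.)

location 10.5, max distance 9.5

The 1-center on a line is the midpoint of the two extreme points: leftmost at 1, rightmost at 20.
Optimal location = (1 + 20)/2 = 10.5; maximum distance = (20 − 1)/2 = 9.5.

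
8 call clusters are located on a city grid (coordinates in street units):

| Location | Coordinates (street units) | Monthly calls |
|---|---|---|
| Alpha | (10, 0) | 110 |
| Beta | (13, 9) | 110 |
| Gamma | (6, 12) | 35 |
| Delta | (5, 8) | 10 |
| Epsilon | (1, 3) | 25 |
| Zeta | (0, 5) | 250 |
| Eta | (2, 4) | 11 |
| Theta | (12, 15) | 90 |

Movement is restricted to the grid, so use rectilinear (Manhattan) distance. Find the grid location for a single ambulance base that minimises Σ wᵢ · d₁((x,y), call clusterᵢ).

Manhattan distance separates: Σwᵢ(|x−xᵢ|+|y−yᵢ|) = Σwᵢ|x−xᵢ| + Σwᵢ|y−yᵢ|, so x and y are optimised independently as 1-D weighted medians.
Total weight W = 641; half = 320.5.
x-coordinate, sorted with cumulative weight:
  x=0 (Zeta, w=250) cum 250
  x=1 (Epsilon, w=25) cum 275
  x=2 (Eta, w=11) cum 286
  x=5 (Delta, w=10) cum 296
  x=6 (Gamma, w=35) cum 331  ← median
  x=10 (Alpha, w=110) cum 441
  x=12 (Theta, w=90) cum 531
  x=13 (Beta, w=110) cum 641
⇒ x* = 6
y-coordinate, sorted with cumulative weight:
  y=0 (Alpha, w=110) cum 110
  y=3 (Epsilon, w=25) cum 135
  y=4 (Eta, w=11) cum 146
  y=5 (Zeta, w=250) cum 396  ← median
  y=8 (Delta, w=10) cum 406
  y=9 (Beta, w=110) cum 516
  y=12 (Gamma, w=35) cum 551
  y=15 (Theta, w=90) cum 641
⇒ y* = 5

(6, 5)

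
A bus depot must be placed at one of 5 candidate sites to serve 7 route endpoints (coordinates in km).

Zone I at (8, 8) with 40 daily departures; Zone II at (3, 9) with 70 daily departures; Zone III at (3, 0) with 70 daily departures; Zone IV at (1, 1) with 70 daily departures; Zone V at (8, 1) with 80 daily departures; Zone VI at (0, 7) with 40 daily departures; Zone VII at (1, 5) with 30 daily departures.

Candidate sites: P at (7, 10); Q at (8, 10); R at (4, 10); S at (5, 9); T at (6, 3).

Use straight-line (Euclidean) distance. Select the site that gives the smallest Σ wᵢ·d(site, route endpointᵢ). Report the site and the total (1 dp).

T, total 2035.2 km

Total weighted distance at each candidate:
  P (7, 10): total = 3152.5
  Q (8, 10): total = 3337.5
  R (4, 10): total = 2808.3
  S (5, 9): total = 2606.6
  T (6, 3): total = 2035.2
Minimum is at T with total 2035.2 km.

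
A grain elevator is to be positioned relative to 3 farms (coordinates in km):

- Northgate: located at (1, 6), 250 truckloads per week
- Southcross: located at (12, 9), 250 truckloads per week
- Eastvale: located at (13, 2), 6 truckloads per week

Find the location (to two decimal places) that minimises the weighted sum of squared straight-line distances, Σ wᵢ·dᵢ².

(6.58, 7.43)

The minimiser of Σwᵢ‖p−pᵢ‖² is the weighted centroid p* = (Σwᵢpᵢ)/(Σwᵢ).
Σwᵢ = 506.
Σwᵢxᵢ = 250·1 + 250·12 + 6·13 = 3328.
Σwᵢyᵢ = 250·6 + 250·9 + 6·2 = 3762.
x* = 3328/506 = 6.58, y* = 3762/506 = 7.43.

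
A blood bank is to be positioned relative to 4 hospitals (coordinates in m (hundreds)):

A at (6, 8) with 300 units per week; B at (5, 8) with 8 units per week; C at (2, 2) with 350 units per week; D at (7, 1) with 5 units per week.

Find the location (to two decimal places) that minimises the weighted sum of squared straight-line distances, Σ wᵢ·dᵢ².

(3.88, 4.78)

The minimiser of Σwᵢ‖p−pᵢ‖² is the weighted centroid p* = (Σwᵢpᵢ)/(Σwᵢ).
Σwᵢ = 663.
Σwᵢxᵢ = 300·6 + 8·5 + 350·2 + 5·7 = 2575.
Σwᵢyᵢ = 300·8 + 8·8 + 350·2 + 5·1 = 3169.
x* = 2575/663 = 3.88, y* = 3169/663 = 4.78.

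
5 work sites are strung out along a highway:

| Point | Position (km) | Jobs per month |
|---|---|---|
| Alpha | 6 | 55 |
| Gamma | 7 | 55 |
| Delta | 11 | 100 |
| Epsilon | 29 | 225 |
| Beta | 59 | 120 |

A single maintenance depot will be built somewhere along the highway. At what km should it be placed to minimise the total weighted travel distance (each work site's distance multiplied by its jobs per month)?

For a sum of weighted absolute distances on a line, the optimum is the weighted median (not the mean). Total weight W = 555; half-weight = 277.5.
Sort by position and accumulate weight:
  km 6 (Alpha, w=55) → cum 55
  km 7 (Gamma, w=55) → cum 110
  km 11 (Delta, w=100) → cum 210
  km 29 (Epsilon, w=225) → cum 435  ≥ 277.5 → median here
  km 59 (Beta, w=120) → cum 555
Optimal location: km 29.

x = 29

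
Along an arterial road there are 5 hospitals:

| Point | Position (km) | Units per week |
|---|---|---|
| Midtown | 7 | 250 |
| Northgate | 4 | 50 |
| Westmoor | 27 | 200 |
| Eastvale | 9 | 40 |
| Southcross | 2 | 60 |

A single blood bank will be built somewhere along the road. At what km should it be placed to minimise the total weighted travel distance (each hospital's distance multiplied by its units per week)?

For a sum of weighted absolute distances on a line, the optimum is the weighted median (not the mean). Total weight W = 600; half-weight = 300.
Sort by position and accumulate weight:
  km 2 (Southcross, w=60) → cum 60
  km 4 (Northgate, w=50) → cum 110
  km 7 (Midtown, w=250) → cum 360  ≥ 300 → median here
  km 9 (Eastvale, w=40) → cum 400
  km 27 (Westmoor, w=200) → cum 600
Optimal location: km 7.

x = 7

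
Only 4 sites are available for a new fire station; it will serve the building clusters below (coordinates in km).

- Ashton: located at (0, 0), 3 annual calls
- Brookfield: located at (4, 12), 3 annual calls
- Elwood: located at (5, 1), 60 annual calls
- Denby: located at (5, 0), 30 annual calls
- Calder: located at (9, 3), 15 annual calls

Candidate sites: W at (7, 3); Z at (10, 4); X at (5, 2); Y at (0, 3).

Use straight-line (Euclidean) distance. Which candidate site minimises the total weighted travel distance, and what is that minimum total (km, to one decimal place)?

X, total 228.2 km

Total weighted distance at each candidate:
  W (7, 3): total = 359.2
  Z (10, 4): total = 625.5
  X (5, 2): total = 228.2
  Y (0, 3): total = 671.6
Minimum is at X with total 228.2 km.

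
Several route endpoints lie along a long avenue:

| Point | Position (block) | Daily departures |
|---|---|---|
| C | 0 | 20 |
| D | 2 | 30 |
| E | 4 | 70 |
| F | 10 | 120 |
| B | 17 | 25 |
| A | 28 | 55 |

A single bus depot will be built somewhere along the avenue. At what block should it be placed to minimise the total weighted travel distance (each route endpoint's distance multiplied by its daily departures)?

x = 10

For a sum of weighted absolute distances on a line, the optimum is the weighted median (not the mean). Total weight W = 320; half-weight = 160.
Sort by position and accumulate weight:
  block 0 (C, w=20) → cum 20
  block 2 (D, w=30) → cum 50
  block 4 (E, w=70) → cum 120
  block 10 (F, w=120) → cum 240  ≥ 160 → median here
  block 17 (B, w=25) → cum 265
  block 28 (A, w=55) → cum 320
Optimal location: block 10.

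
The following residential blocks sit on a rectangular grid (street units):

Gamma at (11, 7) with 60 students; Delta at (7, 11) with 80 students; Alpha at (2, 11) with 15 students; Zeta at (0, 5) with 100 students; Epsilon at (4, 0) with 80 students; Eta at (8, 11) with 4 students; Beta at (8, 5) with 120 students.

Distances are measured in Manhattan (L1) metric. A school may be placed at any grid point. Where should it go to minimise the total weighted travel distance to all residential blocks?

Manhattan distance separates: Σwᵢ(|x−xᵢ|+|y−yᵢ|) = Σwᵢ|x−xᵢ| + Σwᵢ|y−yᵢ|, so x and y are optimised independently as 1-D weighted medians.
Total weight W = 459; half = 229.5.
x-coordinate, sorted with cumulative weight:
  x=0 (Zeta, w=100) cum 100
  x=2 (Alpha, w=15) cum 115
  x=4 (Epsilon, w=80) cum 195
  x=7 (Delta, w=80) cum 275  ← median
  x=8 (Eta, w=4) cum 279
  x=8 (Beta, w=120) cum 399
  x=11 (Gamma, w=60) cum 459
⇒ x* = 7
y-coordinate, sorted with cumulative weight:
  y=0 (Epsilon, w=80) cum 80
  y=5 (Zeta, w=100) cum 180
  y=5 (Beta, w=120) cum 300  ← median
  y=7 (Gamma, w=60) cum 360
  y=11 (Delta, w=80) cum 440
  y=11 (Alpha, w=15) cum 455
  y=11 (Eta, w=4) cum 459
⇒ y* = 5

(7, 5)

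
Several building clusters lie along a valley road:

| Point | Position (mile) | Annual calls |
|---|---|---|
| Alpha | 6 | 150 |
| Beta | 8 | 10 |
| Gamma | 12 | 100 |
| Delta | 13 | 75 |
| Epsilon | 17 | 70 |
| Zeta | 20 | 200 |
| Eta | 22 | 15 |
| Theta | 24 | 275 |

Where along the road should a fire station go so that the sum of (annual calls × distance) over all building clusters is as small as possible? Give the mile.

x = 20

For a sum of weighted absolute distances on a line, the optimum is the weighted median (not the mean). Total weight W = 895; half-weight = 447.5.
Sort by position and accumulate weight:
  mile 6 (Alpha, w=150) → cum 150
  mile 8 (Beta, w=10) → cum 160
  mile 12 (Gamma, w=100) → cum 260
  mile 13 (Delta, w=75) → cum 335
  mile 17 (Epsilon, w=70) → cum 405
  mile 20 (Zeta, w=200) → cum 605  ≥ 447.5 → median here
  mile 22 (Eta, w=15) → cum 620
  mile 24 (Theta, w=275) → cum 895
Optimal location: mile 20.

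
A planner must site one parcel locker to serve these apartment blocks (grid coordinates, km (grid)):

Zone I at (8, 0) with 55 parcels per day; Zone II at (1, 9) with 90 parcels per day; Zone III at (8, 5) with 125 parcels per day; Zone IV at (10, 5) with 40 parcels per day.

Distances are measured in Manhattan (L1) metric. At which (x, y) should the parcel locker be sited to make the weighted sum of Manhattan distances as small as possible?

Manhattan distance separates: Σwᵢ(|x−xᵢ|+|y−yᵢ|) = Σwᵢ|x−xᵢ| + Σwᵢ|y−yᵢ|, so x and y are optimised independently as 1-D weighted medians.
Total weight W = 310; half = 155.
x-coordinate, sorted with cumulative weight:
  x=1 (Zone II, w=90) cum 90
  x=8 (Zone I, w=55) cum 145
  x=8 (Zone III, w=125) cum 270  ← median
  x=10 (Zone IV, w=40) cum 310
⇒ x* = 8
y-coordinate, sorted with cumulative weight:
  y=0 (Zone I, w=55) cum 55
  y=5 (Zone III, w=125) cum 180  ← median
  y=5 (Zone IV, w=40) cum 220
  y=9 (Zone II, w=90) cum 310
⇒ y* = 5

(8, 5)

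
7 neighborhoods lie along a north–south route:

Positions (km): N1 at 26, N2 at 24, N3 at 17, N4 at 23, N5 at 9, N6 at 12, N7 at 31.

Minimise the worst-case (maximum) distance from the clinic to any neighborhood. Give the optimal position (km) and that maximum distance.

The 1-center on a line is the midpoint of the two extreme points: leftmost at 9, rightmost at 31.
Optimal location = (9 + 31)/2 = 20; maximum distance = (31 − 9)/2 = 11.

location 20, max distance 11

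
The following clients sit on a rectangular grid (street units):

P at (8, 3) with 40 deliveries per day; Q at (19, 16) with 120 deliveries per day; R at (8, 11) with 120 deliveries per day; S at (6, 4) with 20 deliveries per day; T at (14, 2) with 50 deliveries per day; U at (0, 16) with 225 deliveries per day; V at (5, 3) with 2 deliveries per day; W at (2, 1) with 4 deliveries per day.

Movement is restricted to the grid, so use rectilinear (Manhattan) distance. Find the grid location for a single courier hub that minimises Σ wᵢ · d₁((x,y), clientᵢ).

(8, 16)

Manhattan distance separates: Σwᵢ(|x−xᵢ|+|y−yᵢ|) = Σwᵢ|x−xᵢ| + Σwᵢ|y−yᵢ|, so x and y are optimised independently as 1-D weighted medians.
Total weight W = 581; half = 290.5.
x-coordinate, sorted with cumulative weight:
  x=0 (U, w=225) cum 225
  x=2 (W, w=4) cum 229
  x=5 (V, w=2) cum 231
  x=6 (S, w=20) cum 251
  x=8 (P, w=40) cum 291  ← median
  x=8 (R, w=120) cum 411
  x=14 (T, w=50) cum 461
  x=19 (Q, w=120) cum 581
⇒ x* = 8
y-coordinate, sorted with cumulative weight:
  y=1 (W, w=4) cum 4
  y=2 (T, w=50) cum 54
  y=3 (P, w=40) cum 94
  y=3 (V, w=2) cum 96
  y=4 (S, w=20) cum 116
  y=11 (R, w=120) cum 236
  y=16 (Q, w=120) cum 356  ← median
  y=16 (U, w=225) cum 581
⇒ y* = 16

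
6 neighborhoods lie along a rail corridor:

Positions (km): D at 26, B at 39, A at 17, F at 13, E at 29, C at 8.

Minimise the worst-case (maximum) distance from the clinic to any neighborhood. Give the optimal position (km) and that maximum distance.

location 23.5, max distance 15.5

The 1-center on a line is the midpoint of the two extreme points: leftmost at 8, rightmost at 39.
Optimal location = (8 + 39)/2 = 23.5; maximum distance = (39 − 8)/2 = 15.5.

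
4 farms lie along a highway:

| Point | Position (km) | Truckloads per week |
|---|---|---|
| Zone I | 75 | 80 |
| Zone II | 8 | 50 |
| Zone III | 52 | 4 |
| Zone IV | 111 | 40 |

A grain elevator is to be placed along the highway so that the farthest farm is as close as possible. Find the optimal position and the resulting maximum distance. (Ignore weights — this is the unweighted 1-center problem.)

The 1-center on a line is the midpoint of the two extreme points: leftmost at 8, rightmost at 111.
Optimal location = (8 + 111)/2 = 59.5; maximum distance = (111 − 8)/2 = 51.5.

location 59.5, max distance 51.5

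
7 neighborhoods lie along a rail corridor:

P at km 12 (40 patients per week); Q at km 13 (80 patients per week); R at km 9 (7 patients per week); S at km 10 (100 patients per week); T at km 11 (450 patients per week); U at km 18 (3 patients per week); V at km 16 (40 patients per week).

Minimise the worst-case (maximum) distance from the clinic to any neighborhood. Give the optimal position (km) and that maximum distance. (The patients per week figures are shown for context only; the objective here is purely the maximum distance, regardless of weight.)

The 1-center on a line is the midpoint of the two extreme points: leftmost at 9, rightmost at 18.
Optimal location = (9 + 18)/2 = 13.5; maximum distance = (18 − 9)/2 = 4.5.

location 13.5, max distance 4.5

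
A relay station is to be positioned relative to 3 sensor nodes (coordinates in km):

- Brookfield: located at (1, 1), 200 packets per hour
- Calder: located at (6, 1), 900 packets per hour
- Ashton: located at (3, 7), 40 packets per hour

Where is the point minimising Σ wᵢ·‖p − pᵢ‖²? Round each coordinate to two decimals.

(5.02, 1.21)

The minimiser of Σwᵢ‖p−pᵢ‖² is the weighted centroid p* = (Σwᵢpᵢ)/(Σwᵢ).
Σwᵢ = 1140.
Σwᵢxᵢ = 200·1 + 900·6 + 40·3 = 5720.
Σwᵢyᵢ = 200·1 + 900·1 + 40·7 = 1380.
x* = 5720/1140 = 5.02, y* = 1380/1140 = 1.21.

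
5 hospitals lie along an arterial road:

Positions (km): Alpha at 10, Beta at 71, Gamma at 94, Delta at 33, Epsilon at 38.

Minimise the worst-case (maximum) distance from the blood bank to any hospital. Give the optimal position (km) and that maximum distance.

location 52, max distance 42

The 1-center on a line is the midpoint of the two extreme points: leftmost at 10, rightmost at 94.
Optimal location = (10 + 94)/2 = 52; maximum distance = (94 − 10)/2 = 42.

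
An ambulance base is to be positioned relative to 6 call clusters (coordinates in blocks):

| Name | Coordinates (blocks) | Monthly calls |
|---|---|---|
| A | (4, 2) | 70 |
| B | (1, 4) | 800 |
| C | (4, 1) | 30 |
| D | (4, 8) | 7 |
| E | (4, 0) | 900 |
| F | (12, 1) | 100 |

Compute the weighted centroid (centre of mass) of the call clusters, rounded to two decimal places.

The minimiser of Σwᵢ‖p−pᵢ‖² is the weighted centroid p* = (Σwᵢpᵢ)/(Σwᵢ).
Σwᵢ = 1907.
Σwᵢxᵢ = 70·4 + 800·1 + 30·4 + 7·4 + 900·4 + 100·12 = 6028.
Σwᵢyᵢ = 70·2 + 800·4 + 30·1 + 7·8 + 900·0 + 100·1 = 3526.
x* = 6028/1907 = 3.16, y* = 3526/1907 = 1.85.

(3.16, 1.85)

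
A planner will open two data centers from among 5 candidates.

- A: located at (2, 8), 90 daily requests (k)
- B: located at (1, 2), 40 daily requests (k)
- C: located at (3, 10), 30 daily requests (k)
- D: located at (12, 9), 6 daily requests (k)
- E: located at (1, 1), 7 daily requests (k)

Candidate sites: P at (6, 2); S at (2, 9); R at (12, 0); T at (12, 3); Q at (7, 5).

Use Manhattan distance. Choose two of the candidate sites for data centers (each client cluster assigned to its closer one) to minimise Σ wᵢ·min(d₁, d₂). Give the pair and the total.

Evaluate every pair (each demand assigned to the nearer of the two):
  {P, S}: total = 452
  {S, T}: total = 569
  {S, R}: total = 587
  {S, Q}: total = 587
  {P, Q}: total = 1286
  {T, Q}: total = 1456
  {R, Q}: total = 1474
  {P, T}: total = 1508
  {P, R}: total = 1526
  {R, T}: total = 2430
Best pair: {P, S} with total 452.

{P, S}, total 452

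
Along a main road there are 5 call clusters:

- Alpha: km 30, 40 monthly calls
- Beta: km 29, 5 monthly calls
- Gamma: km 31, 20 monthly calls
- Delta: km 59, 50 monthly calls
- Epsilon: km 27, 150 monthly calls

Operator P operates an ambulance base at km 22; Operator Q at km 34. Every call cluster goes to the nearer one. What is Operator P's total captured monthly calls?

150

The indifferent point is the midpoint (22+34)/2 = 28; call clusters left of it (closer to Operator P at 22) go to Operator P, those right go to Operator Q.
  Epsilon at 27 (w=150) → Operator P
  Beta at 29 (w=5) → Operator Q
  Alpha at 30 (w=40) → Operator Q
  Gamma at 31 (w=20) → Operator Q
  Delta at 59 (w=50) → Operator Q
Operator P captures 150; Operator Q captures 115.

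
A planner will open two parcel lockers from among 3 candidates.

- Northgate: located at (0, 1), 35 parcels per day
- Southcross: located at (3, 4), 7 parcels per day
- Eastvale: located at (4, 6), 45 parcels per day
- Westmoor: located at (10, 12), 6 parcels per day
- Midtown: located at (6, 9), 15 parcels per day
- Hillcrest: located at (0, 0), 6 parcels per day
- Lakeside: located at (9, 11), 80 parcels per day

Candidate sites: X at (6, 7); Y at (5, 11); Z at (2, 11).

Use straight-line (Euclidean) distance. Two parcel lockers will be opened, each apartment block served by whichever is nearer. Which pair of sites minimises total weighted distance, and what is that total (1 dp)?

{X, Y}, total 863.2

Evaluate every pair (each demand assigned to the nearer of the two):
  {X, Y}: total = 863.2
  {X, Z}: total = 951.0
  {Y, Z}: total = 1087.1
Best pair: {X, Y} with total 863.2.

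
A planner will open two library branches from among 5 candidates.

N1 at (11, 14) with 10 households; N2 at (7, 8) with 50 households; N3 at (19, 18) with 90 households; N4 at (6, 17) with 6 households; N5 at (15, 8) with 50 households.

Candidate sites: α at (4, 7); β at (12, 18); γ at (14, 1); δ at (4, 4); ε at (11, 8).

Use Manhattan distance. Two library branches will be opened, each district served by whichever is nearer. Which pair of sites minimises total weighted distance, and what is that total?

Evaluate every pair (each demand assigned to the nearer of the two):
  {β, ε}: total = 1122
  {α, β}: total = 1522
  {β, δ}: total = 1722
  {β, γ}: total = 1822
  {α, ε}: total = 2152
  {γ, ε}: total = 2164
  {δ, ε}: total = 2164
  {α, γ}: total = 2792
  {γ, δ}: total = 2980
  {α, δ}: total = 3352
Best pair: {β, ε} with total 1122.

{β, ε}, total 1122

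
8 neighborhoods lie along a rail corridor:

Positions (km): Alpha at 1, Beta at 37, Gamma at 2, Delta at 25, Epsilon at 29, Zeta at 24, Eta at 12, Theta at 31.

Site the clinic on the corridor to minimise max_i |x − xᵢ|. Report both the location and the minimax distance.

The 1-center on a line is the midpoint of the two extreme points: leftmost at 1, rightmost at 37.
Optimal location = (1 + 37)/2 = 19; maximum distance = (37 − 1)/2 = 18.

location 19, max distance 18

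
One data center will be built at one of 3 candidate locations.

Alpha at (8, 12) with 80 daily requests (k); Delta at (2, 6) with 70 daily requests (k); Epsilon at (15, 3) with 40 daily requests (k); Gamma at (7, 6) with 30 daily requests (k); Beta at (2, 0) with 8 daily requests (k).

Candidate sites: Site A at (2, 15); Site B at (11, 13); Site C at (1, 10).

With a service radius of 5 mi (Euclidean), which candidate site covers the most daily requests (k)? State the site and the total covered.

Site B, covering 80

Coverage radius r = 5 mi; a point is covered iff (Δx)²+(Δy)² ≤ 5² = 25.
  Site A (2, 15): covers {none} → 0
  Site B (11, 13): covers {Alpha} → 80
  Site C (1, 10): covers {Delta} → 70
Maximum coverage at Site B: 80 daily requests (k).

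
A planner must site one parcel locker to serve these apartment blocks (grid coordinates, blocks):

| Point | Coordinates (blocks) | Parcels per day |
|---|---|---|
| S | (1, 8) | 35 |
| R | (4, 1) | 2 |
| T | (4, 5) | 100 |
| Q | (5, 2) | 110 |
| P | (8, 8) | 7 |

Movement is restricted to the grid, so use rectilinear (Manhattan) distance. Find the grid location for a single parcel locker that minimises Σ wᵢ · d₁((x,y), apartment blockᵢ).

(4, 5)

Manhattan distance separates: Σwᵢ(|x−xᵢ|+|y−yᵢ|) = Σwᵢ|x−xᵢ| + Σwᵢ|y−yᵢ|, so x and y are optimised independently as 1-D weighted medians.
Total weight W = 254; half = 127.
x-coordinate, sorted with cumulative weight:
  x=1 (S, w=35) cum 35
  x=4 (R, w=2) cum 37
  x=4 (T, w=100) cum 137  ← median
  x=5 (Q, w=110) cum 247
  x=8 (P, w=7) cum 254
⇒ x* = 4
y-coordinate, sorted with cumulative weight:
  y=1 (R, w=2) cum 2
  y=2 (Q, w=110) cum 112
  y=5 (T, w=100) cum 212  ← median
  y=8 (S, w=35) cum 247
  y=8 (P, w=7) cum 254
⇒ y* = 5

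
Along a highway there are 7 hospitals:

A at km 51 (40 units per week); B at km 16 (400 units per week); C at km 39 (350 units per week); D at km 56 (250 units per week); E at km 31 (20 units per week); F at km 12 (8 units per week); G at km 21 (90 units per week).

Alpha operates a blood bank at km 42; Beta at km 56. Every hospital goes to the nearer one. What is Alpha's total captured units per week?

The indifferent point is the midpoint (42+56)/2 = 49; hospitals left of it (closer to Alpha at 42) go to Alpha, those right go to Beta.
  F at 12 (w=8) → Alpha
  B at 16 (w=400) → Alpha
  G at 21 (w=90) → Alpha
  E at 31 (w=20) → Alpha
  C at 39 (w=350) → Alpha
  A at 51 (w=40) → Beta
  D at 56 (w=250) → Beta
Alpha captures 868; Beta captures 290.

868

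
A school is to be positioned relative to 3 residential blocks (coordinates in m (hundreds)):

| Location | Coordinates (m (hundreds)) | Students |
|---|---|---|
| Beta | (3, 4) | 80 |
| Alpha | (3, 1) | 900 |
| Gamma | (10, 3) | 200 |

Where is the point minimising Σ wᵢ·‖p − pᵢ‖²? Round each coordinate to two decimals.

The minimiser of Σwᵢ‖p−pᵢ‖² is the weighted centroid p* = (Σwᵢpᵢ)/(Σwᵢ).
Σwᵢ = 1180.
Σwᵢxᵢ = 80·3 + 900·3 + 200·10 = 4940.
Σwᵢyᵢ = 80·4 + 900·1 + 200·3 = 1820.
x* = 4940/1180 = 4.19, y* = 1820/1180 = 1.54.

(4.19, 1.54)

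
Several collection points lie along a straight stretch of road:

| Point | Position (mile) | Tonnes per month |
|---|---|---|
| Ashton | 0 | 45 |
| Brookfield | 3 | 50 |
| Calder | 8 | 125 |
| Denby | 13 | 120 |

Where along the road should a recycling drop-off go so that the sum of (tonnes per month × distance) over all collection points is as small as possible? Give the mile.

x = 8

For a sum of weighted absolute distances on a line, the optimum is the weighted median (not the mean). Total weight W = 340; half-weight = 170.
Sort by position and accumulate weight:
  mile 0 (Ashton, w=45) → cum 45
  mile 3 (Brookfield, w=50) → cum 95
  mile 8 (Calder, w=125) → cum 220  ≥ 170 → median here
  mile 13 (Denby, w=120) → cum 340
Optimal location: mile 8.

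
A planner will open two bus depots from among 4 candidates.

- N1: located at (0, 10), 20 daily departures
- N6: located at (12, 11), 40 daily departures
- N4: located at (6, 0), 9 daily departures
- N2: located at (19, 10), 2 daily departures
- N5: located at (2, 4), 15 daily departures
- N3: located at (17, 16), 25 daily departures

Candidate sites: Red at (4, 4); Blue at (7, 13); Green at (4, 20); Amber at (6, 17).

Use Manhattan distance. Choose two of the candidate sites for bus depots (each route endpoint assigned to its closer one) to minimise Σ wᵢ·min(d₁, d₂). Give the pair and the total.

Evaluate every pair (each demand assigned to the nearer of the two):
  {Red, Blue}: total = 919
  {Red, Amber}: total = 1104
  {Blue, Amber}: total = 1146
  {Blue, Green}: total = 1171
  {Red, Green}: total = 1351
  {Green, Amber}: total = 1488
Best pair: {Red, Blue} with total 919.

{Red, Blue}, total 919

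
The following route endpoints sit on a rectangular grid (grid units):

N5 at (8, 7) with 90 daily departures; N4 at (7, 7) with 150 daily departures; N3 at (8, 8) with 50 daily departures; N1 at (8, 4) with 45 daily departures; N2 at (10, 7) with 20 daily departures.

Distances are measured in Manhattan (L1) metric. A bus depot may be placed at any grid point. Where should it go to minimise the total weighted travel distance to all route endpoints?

Manhattan distance separates: Σwᵢ(|x−xᵢ|+|y−yᵢ|) = Σwᵢ|x−xᵢ| + Σwᵢ|y−yᵢ|, so x and y are optimised independently as 1-D weighted medians.
Total weight W = 355; half = 177.5.
x-coordinate, sorted with cumulative weight:
  x=7 (N4, w=150) cum 150
  x=8 (N5, w=90) cum 240  ← median
  x=8 (N3, w=50) cum 290
  x=8 (N1, w=45) cum 335
  x=10 (N2, w=20) cum 355
⇒ x* = 8
y-coordinate, sorted with cumulative weight:
  y=4 (N1, w=45) cum 45
  y=7 (N5, w=90) cum 135
  y=7 (N4, w=150) cum 285  ← median
  y=7 (N2, w=20) cum 305
  y=8 (N3, w=50) cum 355
⇒ y* = 7

(8, 7)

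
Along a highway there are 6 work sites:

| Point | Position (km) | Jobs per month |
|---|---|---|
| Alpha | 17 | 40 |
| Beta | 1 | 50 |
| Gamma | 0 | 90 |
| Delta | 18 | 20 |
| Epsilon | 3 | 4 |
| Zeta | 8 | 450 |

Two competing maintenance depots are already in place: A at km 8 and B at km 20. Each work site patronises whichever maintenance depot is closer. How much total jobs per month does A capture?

The indifferent point is the midpoint (8+20)/2 = 14; work sites left of it (closer to A at 8) go to A, those right go to B.
  Gamma at 0 (w=90) → A
  Beta at 1 (w=50) → A
  Epsilon at 3 (w=4) → A
  Zeta at 8 (w=450) → A
  Alpha at 17 (w=40) → B
  Delta at 18 (w=20) → B
A captures 594; B captures 60.

594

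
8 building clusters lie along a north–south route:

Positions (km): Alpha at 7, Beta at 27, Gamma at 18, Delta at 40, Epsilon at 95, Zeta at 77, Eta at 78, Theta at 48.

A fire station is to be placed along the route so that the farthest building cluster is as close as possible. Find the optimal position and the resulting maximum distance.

location 51, max distance 44

The 1-center on a line is the midpoint of the two extreme points: leftmost at 7, rightmost at 95.
Optimal location = (7 + 95)/2 = 51; maximum distance = (95 − 7)/2 = 44.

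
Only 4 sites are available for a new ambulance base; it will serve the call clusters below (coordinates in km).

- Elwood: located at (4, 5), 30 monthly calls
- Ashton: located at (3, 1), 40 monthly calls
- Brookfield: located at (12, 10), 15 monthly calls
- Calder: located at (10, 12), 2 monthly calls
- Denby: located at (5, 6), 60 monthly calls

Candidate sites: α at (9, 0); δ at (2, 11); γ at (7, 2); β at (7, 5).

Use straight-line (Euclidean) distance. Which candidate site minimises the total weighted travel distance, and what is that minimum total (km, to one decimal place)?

β, total 571.7 km

Total weighted distance at each candidate:
  α (9, 0): total = 1068.8
  δ (2, 11): total = 1108.5
  γ (7, 2): total = 722.9
  β (7, 5): total = 571.7
Minimum is at β with total 571.7 km.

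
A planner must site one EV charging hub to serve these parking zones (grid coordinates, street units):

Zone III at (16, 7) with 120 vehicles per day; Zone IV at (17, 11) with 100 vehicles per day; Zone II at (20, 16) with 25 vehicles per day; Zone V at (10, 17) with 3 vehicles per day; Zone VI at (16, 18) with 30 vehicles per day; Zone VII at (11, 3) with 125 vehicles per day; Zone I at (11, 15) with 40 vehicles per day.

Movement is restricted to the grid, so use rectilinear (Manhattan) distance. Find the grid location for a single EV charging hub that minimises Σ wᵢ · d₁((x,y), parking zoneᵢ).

Manhattan distance separates: Σwᵢ(|x−xᵢ|+|y−yᵢ|) = Σwᵢ|x−xᵢ| + Σwᵢ|y−yᵢ|, so x and y are optimised independently as 1-D weighted medians.
Total weight W = 443; half = 221.5.
x-coordinate, sorted with cumulative weight:
  x=10 (Zone V, w=3) cum 3
  x=11 (Zone VII, w=125) cum 128
  x=11 (Zone I, w=40) cum 168
  x=16 (Zone III, w=120) cum 288  ← median
  x=16 (Zone VI, w=30) cum 318
  x=17 (Zone IV, w=100) cum 418
  x=20 (Zone II, w=25) cum 443
⇒ x* = 16
y-coordinate, sorted with cumulative weight:
  y=3 (Zone VII, w=125) cum 125
  y=7 (Zone III, w=120) cum 245  ← median
  y=11 (Zone IV, w=100) cum 345
  y=15 (Zone I, w=40) cum 385
  y=16 (Zone II, w=25) cum 410
  y=17 (Zone V, w=3) cum 413
  y=18 (Zone VI, w=30) cum 443
⇒ y* = 7

(16, 7)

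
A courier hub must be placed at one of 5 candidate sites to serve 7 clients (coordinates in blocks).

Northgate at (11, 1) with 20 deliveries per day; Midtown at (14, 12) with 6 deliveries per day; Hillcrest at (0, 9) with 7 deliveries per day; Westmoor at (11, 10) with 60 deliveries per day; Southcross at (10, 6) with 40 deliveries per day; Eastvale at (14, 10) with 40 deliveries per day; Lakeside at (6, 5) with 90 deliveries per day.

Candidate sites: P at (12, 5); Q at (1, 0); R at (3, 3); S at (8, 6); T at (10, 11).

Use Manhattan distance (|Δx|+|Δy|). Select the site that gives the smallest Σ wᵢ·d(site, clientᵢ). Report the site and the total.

S, total 1479 blocks

Total weighted distance at each candidate:
  P (12, 5): total = 1566
  Q (1, 0): total = 4060
  R (3, 3): total = 2853
  S (8, 6): total = 1479
  T (10, 11): total = 1754
Minimum is at S with total 1479 blocks.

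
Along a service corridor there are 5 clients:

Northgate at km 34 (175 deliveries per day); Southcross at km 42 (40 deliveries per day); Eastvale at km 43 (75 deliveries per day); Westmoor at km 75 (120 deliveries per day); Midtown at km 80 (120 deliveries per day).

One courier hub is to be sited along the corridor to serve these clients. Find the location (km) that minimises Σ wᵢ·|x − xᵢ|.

For a sum of weighted absolute distances on a line, the optimum is the weighted median (not the mean). Total weight W = 530; half-weight = 265.
Sort by position and accumulate weight:
  km 34 (Northgate, w=175) → cum 175
  km 42 (Southcross, w=40) → cum 215
  km 43 (Eastvale, w=75) → cum 290  ≥ 265 → median here
  km 75 (Westmoor, w=120) → cum 410
  km 80 (Midtown, w=120) → cum 530
Optimal location: km 43.

x = 43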